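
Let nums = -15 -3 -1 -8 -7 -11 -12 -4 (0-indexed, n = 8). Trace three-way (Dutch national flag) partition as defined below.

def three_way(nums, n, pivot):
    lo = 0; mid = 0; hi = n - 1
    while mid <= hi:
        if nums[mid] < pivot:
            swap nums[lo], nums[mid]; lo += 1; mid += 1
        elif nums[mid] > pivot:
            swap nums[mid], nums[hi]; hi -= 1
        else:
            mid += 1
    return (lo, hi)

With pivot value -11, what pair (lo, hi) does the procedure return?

(2, 2)

pivot = -11; lo=0, mid=0, hi=7
nums[mid]=-15<-11: swap nums[0],nums[0]; lo=1,mid=1 → -15 -3 -1 -8 -7 -11 -12 -4
nums[mid]=-3>-11: swap nums[1],nums[7]; hi=6 → -15 -4 -1 -8 -7 -11 -12 -3
nums[mid]=-4>-11: swap nums[1],nums[6]; hi=5 → -15 -12 -1 -8 -7 -11 -4 -3
nums[mid]=-12<-11: swap nums[1],nums[1]; lo=2,mid=2 → -15 -12 -1 -8 -7 -11 -4 -3
nums[mid]=-1>-11: swap nums[2],nums[5]; hi=4 → -15 -12 -11 -8 -7 -1 -4 -3
nums[mid]=-11=-11: mid=3
nums[mid]=-8>-11: swap nums[3],nums[4]; hi=3 → -15 -12 -11 -7 -8 -1 -4 -3
nums[mid]=-7>-11: swap nums[3],nums[3]; hi=2 → -15 -12 -11 -7 -8 -1 -4 -3
end: lo=2, hi=2; nums = -15 -12 -11 -7 -8 -1 -4 -3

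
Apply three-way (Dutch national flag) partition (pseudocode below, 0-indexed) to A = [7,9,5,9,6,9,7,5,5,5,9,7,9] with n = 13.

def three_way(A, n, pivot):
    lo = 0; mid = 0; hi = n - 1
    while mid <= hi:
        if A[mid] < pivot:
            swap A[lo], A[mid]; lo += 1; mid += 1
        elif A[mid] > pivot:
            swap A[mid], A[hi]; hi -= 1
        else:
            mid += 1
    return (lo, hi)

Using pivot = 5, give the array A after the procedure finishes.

pivot = 5; lo=0, mid=0, hi=12
A[mid]=7>5: swap A[0],A[12]; hi=11 → [9,9,5,9,6,9,7,5,5,5,9,7,7]
A[mid]=9>5: swap A[0],A[11]; hi=10 → [7,9,5,9,6,9,7,5,5,5,9,9,7]
A[mid]=7>5: swap A[0],A[10]; hi=9 → [9,9,5,9,6,9,7,5,5,5,7,9,7]
A[mid]=9>5: swap A[0],A[9]; hi=8 → [5,9,5,9,6,9,7,5,5,9,7,9,7]
A[mid]=5=5: mid=1
A[mid]=9>5: swap A[1],A[8]; hi=7 → [5,5,5,9,6,9,7,5,9,9,7,9,7]
A[mid]=5=5: mid=2
A[mid]=5=5: mid=3
A[mid]=9>5: swap A[3],A[7]; hi=6 → [5,5,5,5,6,9,7,9,9,9,7,9,7]
A[mid]=5=5: mid=4
A[mid]=6>5: swap A[4],A[6]; hi=5 → [5,5,5,5,7,9,6,9,9,9,7,9,7]
A[mid]=7>5: swap A[4],A[5]; hi=4 → [5,5,5,5,9,7,6,9,9,9,7,9,7]
A[mid]=9>5: swap A[4],A[4]; hi=3 → [5,5,5,5,9,7,6,9,9,9,7,9,7]
end: lo=0, hi=3; A = [5,5,5,5,9,7,6,9,9,9,7,9,7]

[5,5,5,5,9,7,6,9,9,9,7,9,7]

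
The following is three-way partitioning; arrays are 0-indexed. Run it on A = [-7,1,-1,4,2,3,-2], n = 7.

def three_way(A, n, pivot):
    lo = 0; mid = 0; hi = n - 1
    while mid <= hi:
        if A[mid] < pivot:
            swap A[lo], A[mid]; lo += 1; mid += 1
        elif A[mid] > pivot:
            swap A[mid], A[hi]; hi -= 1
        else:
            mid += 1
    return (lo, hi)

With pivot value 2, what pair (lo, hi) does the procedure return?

(4, 4)

lo=0 mid=0 hi=6
-7<2: swap(0,0), lo=1 mid=1 ⇒ [-7,1,-1,4,2,3,-2]
1<2: swap(1,1), lo=2 mid=2 ⇒ [-7,1,-1,4,2,3,-2]
-1<2: swap(2,2), lo=3 mid=3 ⇒ [-7,1,-1,4,2,3,-2]
4>2: swap(3,6), hi=5 ⇒ [-7,1,-1,-2,2,3,4]
-2<2: swap(3,3), lo=4 mid=4 ⇒ [-7,1,-1,-2,2,3,4]
2=2: mid=5
3>2: swap(5,5), hi=4 ⇒ [-7,1,-1,-2,2,3,4]
done. lo=4 hi=4; A=[-7,1,-1,-2,2,3,4]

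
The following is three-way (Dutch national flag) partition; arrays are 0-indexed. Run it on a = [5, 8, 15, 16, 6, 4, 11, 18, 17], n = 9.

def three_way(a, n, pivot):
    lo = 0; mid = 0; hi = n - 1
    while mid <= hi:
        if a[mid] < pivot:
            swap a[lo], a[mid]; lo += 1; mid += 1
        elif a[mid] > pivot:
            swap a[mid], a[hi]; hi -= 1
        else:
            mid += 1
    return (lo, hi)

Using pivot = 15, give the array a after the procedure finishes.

lo=0 mid=0 hi=8
5<15: swap(0,0), lo=1 mid=1 ⇒ [5, 8, 15, 16, 6, 4, 11, 18, 17]
8<15: swap(1,1), lo=2 mid=2 ⇒ [5, 8, 15, 16, 6, 4, 11, 18, 17]
15=15: mid=3
16>15: swap(3,8), hi=7 ⇒ [5, 8, 15, 17, 6, 4, 11, 18, 16]
17>15: swap(3,7), hi=6 ⇒ [5, 8, 15, 18, 6, 4, 11, 17, 16]
18>15: swap(3,6), hi=5 ⇒ [5, 8, 15, 11, 6, 4, 18, 17, 16]
11<15: swap(2,3), lo=3 mid=4 ⇒ [5, 8, 11, 15, 6, 4, 18, 17, 16]
6<15: swap(3,4), lo=4 mid=5 ⇒ [5, 8, 11, 6, 15, 4, 18, 17, 16]
4<15: swap(4,5), lo=5 mid=6 ⇒ [5, 8, 11, 6, 4, 15, 18, 17, 16]
done. lo=5 hi=5; a=[5, 8, 11, 6, 4, 15, 18, 17, 16]

[5, 8, 11, 6, 4, 15, 18, 17, 16]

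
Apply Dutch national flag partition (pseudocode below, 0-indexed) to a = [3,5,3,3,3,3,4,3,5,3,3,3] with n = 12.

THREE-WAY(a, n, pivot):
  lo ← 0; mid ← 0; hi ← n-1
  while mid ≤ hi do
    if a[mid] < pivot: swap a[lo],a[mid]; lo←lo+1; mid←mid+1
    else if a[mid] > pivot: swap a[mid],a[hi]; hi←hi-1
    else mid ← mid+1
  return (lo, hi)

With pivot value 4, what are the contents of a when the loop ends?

pivot = 4; lo=0, mid=0, hi=11
a[mid]=3<4: swap a[0],a[0]; lo=1,mid=1 → [3,5,3,3,3,3,4,3,5,3,3,3]
a[mid]=5>4: swap a[1],a[11]; hi=10 → [3,3,3,3,3,3,4,3,5,3,3,5]
a[mid]=3<4: swap a[1],a[1]; lo=2,mid=2 → [3,3,3,3,3,3,4,3,5,3,3,5]
a[mid]=3<4: swap a[2],a[2]; lo=3,mid=3 → [3,3,3,3,3,3,4,3,5,3,3,5]
a[mid]=3<4: swap a[3],a[3]; lo=4,mid=4 → [3,3,3,3,3,3,4,3,5,3,3,5]
a[mid]=3<4: swap a[4],a[4]; lo=5,mid=5 → [3,3,3,3,3,3,4,3,5,3,3,5]
a[mid]=3<4: swap a[5],a[5]; lo=6,mid=6 → [3,3,3,3,3,3,4,3,5,3,3,5]
a[mid]=4=4: mid=7
a[mid]=3<4: swap a[6],a[7]; lo=7,mid=8 → [3,3,3,3,3,3,3,4,5,3,3,5]
a[mid]=5>4: swap a[8],a[10]; hi=9 → [3,3,3,3,3,3,3,4,3,3,5,5]
a[mid]=3<4: swap a[7],a[8]; lo=8,mid=9 → [3,3,3,3,3,3,3,3,4,3,5,5]
a[mid]=3<4: swap a[8],a[9]; lo=9,mid=10 → [3,3,3,3,3,3,3,3,3,4,5,5]
end: lo=9, hi=9; a = [3,3,3,3,3,3,3,3,3,4,5,5]

[3,3,3,3,3,3,3,3,3,4,5,5]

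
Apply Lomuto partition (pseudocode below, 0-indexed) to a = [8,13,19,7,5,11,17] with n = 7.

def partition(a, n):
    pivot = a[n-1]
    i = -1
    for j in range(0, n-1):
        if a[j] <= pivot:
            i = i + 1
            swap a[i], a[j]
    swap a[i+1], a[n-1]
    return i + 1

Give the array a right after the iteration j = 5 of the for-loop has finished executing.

[8,13,7,5,11,19,17]

pivot = a[6] = 17; i = -1
j=0: a[0]=8 ≤ 17 → i=0, swap a[0],a[0] (no change) → [8,13,19,7,5,11,17]
j=1: a[1]=13 ≤ 17 → i=1, swap a[1],a[1] (no change) → [8,13,19,7,5,11,17]
j=2: a[2]=19 > 17 → no swap
j=3: a[3]=7 ≤ 17 → i=2, swap a[2],a[3] → [8,13,7,19,5,11,17]
j=4: a[4]=5 ≤ 17 → i=3, swap a[3],a[4] → [8,13,7,5,19,11,17]
j=5: a[5]=11 ≤ 17 → i=4, swap a[4],a[5] → [8,13,7,5,11,19,17]
(after j=5) a = [8,13,7,5,11,19,17]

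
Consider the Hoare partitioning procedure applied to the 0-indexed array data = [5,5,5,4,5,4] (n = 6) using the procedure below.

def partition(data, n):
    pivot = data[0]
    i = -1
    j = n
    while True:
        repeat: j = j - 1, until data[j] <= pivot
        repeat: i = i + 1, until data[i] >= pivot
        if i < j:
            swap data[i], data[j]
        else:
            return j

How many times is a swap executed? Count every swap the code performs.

3

pivot = data[0] = 5; i = -1, j = 6
j→5 (data[5]=4≤5), i→0 (data[0]=5≥5); i<j, swap → [4,5,5,4,5,5]
j→4 (data[4]=5≤5), i→1 (data[1]=5≥5); i<j, swap → [4,5,5,4,5,5]
j→3 (data[3]=4≤5), i→2 (data[2]=5≥5); i<j, swap → [4,5,4,5,5,5]
j→2, i→3; i≥j, return j=2. data = [4,5,4,5,5,5]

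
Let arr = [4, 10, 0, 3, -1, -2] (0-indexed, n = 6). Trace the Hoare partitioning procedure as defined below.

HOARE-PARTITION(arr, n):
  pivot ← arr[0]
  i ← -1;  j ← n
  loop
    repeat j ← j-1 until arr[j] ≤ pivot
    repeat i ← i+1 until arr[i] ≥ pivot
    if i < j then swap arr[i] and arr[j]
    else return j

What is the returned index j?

3

pivot = arr[0] = 4; i = -1, j = 6
j→5 (arr[5]=-2≤4), i→0 (arr[0]=4≥4); i<j, swap → [-2, 10, 0, 3, -1, 4]
j→4 (arr[4]=-1≤4), i→1 (arr[1]=10≥4); i<j, swap → [-2, -1, 0, 3, 10, 4]
j→3, i→4; i≥j, return j=3. arr = [-2, -1, 0, 3, 10, 4]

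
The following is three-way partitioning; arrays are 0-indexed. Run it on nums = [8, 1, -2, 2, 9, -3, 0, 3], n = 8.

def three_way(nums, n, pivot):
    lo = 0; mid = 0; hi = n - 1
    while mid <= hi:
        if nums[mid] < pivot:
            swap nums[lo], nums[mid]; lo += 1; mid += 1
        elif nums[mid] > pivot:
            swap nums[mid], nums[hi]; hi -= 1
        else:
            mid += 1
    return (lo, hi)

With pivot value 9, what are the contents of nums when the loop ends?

[8, 1, -2, 2, -3, 0, 3, 9]

pivot = 9; lo=0, mid=0, hi=7
nums[mid]=8<9: swap nums[0],nums[0]; lo=1,mid=1 → [8, 1, -2, 2, 9, -3, 0, 3]
nums[mid]=1<9: swap nums[1],nums[1]; lo=2,mid=2 → [8, 1, -2, 2, 9, -3, 0, 3]
nums[mid]=-2<9: swap nums[2],nums[2]; lo=3,mid=3 → [8, 1, -2, 2, 9, -3, 0, 3]
nums[mid]=2<9: swap nums[3],nums[3]; lo=4,mid=4 → [8, 1, -2, 2, 9, -3, 0, 3]
nums[mid]=9=9: mid=5
nums[mid]=-3<9: swap nums[4],nums[5]; lo=5,mid=6 → [8, 1, -2, 2, -3, 9, 0, 3]
nums[mid]=0<9: swap nums[5],nums[6]; lo=6,mid=7 → [8, 1, -2, 2, -3, 0, 9, 3]
nums[mid]=3<9: swap nums[6],nums[7]; lo=7,mid=8 → [8, 1, -2, 2, -3, 0, 3, 9]
end: lo=7, hi=7; nums = [8, 1, -2, 2, -3, 0, 3, 9]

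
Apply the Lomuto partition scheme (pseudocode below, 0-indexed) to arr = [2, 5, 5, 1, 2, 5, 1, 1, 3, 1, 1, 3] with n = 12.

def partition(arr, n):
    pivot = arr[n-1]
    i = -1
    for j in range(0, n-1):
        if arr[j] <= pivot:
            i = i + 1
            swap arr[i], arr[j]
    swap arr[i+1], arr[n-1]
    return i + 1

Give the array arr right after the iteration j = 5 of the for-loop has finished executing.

[2, 1, 2, 5, 5, 5, 1, 1, 3, 1, 1, 3]

pivot = arr[11] = 3; i = -1
j=0: arr[0]=2 ≤ 3 → i=0, swap arr[0],arr[0] (no change) → [2, 5, 5, 1, 2, 5, 1, 1, 3, 1, 1, 3]
j=1: arr[1]=5 > 3 → no swap
j=2: arr[2]=5 > 3 → no swap
j=3: arr[3]=1 ≤ 3 → i=1, swap arr[1],arr[3] → [2, 1, 5, 5, 2, 5, 1, 1, 3, 1, 1, 3]
j=4: arr[4]=2 ≤ 3 → i=2, swap arr[2],arr[4] → [2, 1, 2, 5, 5, 5, 1, 1, 3, 1, 1, 3]
j=5: arr[5]=5 > 3 → no swap
(after j=5) arr = [2, 1, 2, 5, 5, 5, 1, 1, 3, 1, 1, 3]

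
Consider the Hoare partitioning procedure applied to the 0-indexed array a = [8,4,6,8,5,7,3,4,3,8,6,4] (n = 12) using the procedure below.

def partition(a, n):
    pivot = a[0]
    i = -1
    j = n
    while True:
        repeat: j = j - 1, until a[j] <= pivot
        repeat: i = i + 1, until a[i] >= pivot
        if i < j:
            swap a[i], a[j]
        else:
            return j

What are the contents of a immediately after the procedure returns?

[4,4,6,6,5,7,3,4,3,8,8,8]

pivot = a[0] = 8; i = -1, j = 12
j→11 (a[11]=4≤8), i→0 (a[0]=8≥8); i<j, swap → [4,4,6,8,5,7,3,4,3,8,6,8]
j→10 (a[10]=6≤8), i→3 (a[3]=8≥8); i<j, swap → [4,4,6,6,5,7,3,4,3,8,8,8]
j→9, i→9; i≥j, return j=9. a = [4,4,6,6,5,7,3,4,3,8,8,8]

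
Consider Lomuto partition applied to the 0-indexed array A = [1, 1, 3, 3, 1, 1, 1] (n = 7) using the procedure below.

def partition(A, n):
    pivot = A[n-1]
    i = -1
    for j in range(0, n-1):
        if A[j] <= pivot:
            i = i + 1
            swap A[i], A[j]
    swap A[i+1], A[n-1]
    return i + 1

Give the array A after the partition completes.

[1, 1, 1, 1, 1, 3, 3]

pivot=1, i=-1
j=0: 1≤1, i=0, swap(0,0) ⇒ [1, 1, 3, 3, 1, 1, 1]
j=1: 1≤1, i=1, swap(1,1) ⇒ [1, 1, 3, 3, 1, 1, 1]
j=2: 3>1, skip
j=3: 3>1, skip
j=4: 1≤1, i=2, swap(2,4) ⇒ [1, 1, 1, 3, 3, 1, 1]
j=5: 1≤1, i=3, swap(3,5) ⇒ [1, 1, 1, 1, 3, 3, 1]
swap(4,6) ⇒ [1, 1, 1, 1, 1, 3, 3]; return 4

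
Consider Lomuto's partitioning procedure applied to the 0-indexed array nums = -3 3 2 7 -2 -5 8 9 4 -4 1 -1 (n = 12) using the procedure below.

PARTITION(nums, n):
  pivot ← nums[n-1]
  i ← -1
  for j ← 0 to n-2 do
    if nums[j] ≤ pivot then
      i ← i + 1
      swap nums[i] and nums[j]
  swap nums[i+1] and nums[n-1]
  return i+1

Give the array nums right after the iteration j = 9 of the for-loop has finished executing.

-3 -2 -5 -4 3 2 8 9 4 7 1 -1

pivot = nums[11] = -1; i = -1
j=0: nums[0]=-3 ≤ -1 → i=0, swap nums[0],nums[0] (no change) → -3 3 2 7 -2 -5 8 9 4 -4 1 -1
j=1: nums[1]=3 > -1 → no swap
j=2: nums[2]=2 > -1 → no swap
j=3: nums[3]=7 > -1 → no swap
j=4: nums[4]=-2 ≤ -1 → i=1, swap nums[1],nums[4] → -3 -2 2 7 3 -5 8 9 4 -4 1 -1
j=5: nums[5]=-5 ≤ -1 → i=2, swap nums[2],nums[5] → -3 -2 -5 7 3 2 8 9 4 -4 1 -1
j=6: nums[6]=8 > -1 → no swap
j=7: nums[7]=9 > -1 → no swap
j=8: nums[8]=4 > -1 → no swap
j=9: nums[9]=-4 ≤ -1 → i=3, swap nums[3],nums[9] → -3 -2 -5 -4 3 2 8 9 4 7 1 -1
(after j=9) nums = -3 -2 -5 -4 3 2 8 9 4 7 1 -1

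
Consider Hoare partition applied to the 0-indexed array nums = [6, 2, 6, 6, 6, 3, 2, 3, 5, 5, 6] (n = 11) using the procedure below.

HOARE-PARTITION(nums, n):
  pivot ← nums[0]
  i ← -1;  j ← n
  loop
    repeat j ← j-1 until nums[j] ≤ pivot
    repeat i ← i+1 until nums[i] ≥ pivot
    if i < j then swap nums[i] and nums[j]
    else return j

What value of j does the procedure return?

6

pivot=6
j stops at 10 (6), i stops at 0 (6); swap ⇒ [6, 2, 6, 6, 6, 3, 2, 3, 5, 5, 6]
j stops at 9 (5), i stops at 2 (6); swap ⇒ [6, 2, 5, 6, 6, 3, 2, 3, 5, 6, 6]
j stops at 8 (5), i stops at 3 (6); swap ⇒ [6, 2, 5, 5, 6, 3, 2, 3, 6, 6, 6]
j stops at 7 (3), i stops at 4 (6); swap ⇒ [6, 2, 5, 5, 3, 3, 2, 6, 6, 6, 6]
j stops at 6, i stops at 7; i≥j ⇒ return 6. nums=[6, 2, 5, 5, 3, 3, 2, 6, 6, 6, 6]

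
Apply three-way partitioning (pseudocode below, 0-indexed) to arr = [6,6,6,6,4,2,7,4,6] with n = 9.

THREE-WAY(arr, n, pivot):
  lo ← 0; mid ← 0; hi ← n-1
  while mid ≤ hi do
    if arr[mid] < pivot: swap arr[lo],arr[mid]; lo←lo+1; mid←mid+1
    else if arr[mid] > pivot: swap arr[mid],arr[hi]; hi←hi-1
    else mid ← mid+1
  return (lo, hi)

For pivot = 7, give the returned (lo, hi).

pivot = 7; lo=0, mid=0, hi=8
arr[mid]=6<7: swap arr[0],arr[0]; lo=1,mid=1 → [6,6,6,6,4,2,7,4,6]
arr[mid]=6<7: swap arr[1],arr[1]; lo=2,mid=2 → [6,6,6,6,4,2,7,4,6]
arr[mid]=6<7: swap arr[2],arr[2]; lo=3,mid=3 → [6,6,6,6,4,2,7,4,6]
arr[mid]=6<7: swap arr[3],arr[3]; lo=4,mid=4 → [6,6,6,6,4,2,7,4,6]
arr[mid]=4<7: swap arr[4],arr[4]; lo=5,mid=5 → [6,6,6,6,4,2,7,4,6]
arr[mid]=2<7: swap arr[5],arr[5]; lo=6,mid=6 → [6,6,6,6,4,2,7,4,6]
arr[mid]=7=7: mid=7
arr[mid]=4<7: swap arr[6],arr[7]; lo=7,mid=8 → [6,6,6,6,4,2,4,7,6]
arr[mid]=6<7: swap arr[7],arr[8]; lo=8,mid=9 → [6,6,6,6,4,2,4,6,7]
end: lo=8, hi=8; arr = [6,6,6,6,4,2,4,6,7]

(8, 8)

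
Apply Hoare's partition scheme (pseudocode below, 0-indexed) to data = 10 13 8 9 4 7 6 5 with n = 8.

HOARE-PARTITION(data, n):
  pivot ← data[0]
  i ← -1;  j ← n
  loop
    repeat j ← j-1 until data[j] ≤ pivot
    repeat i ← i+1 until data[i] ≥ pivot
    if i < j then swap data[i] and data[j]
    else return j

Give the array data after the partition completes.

5 6 8 9 4 7 13 10

pivot = data[0] = 10; i = -1, j = 8
j→7 (data[7]=5≤10), i→0 (data[0]=10≥10); i<j, swap → 5 13 8 9 4 7 6 10
j→6 (data[6]=6≤10), i→1 (data[1]=13≥10); i<j, swap → 5 6 8 9 4 7 13 10
j→5, i→6; i≥j, return j=5. data = 5 6 8 9 4 7 13 10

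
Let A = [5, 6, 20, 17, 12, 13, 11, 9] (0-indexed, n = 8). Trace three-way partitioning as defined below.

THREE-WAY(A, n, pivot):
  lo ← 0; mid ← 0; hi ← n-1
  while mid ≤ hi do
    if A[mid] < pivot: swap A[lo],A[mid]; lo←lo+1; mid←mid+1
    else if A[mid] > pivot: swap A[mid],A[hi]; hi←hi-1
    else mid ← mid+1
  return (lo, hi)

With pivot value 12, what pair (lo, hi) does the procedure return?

(4, 4)

lo=0 mid=0 hi=7
5<12: swap(0,0), lo=1 mid=1 ⇒ [5, 6, 20, 17, 12, 13, 11, 9]
6<12: swap(1,1), lo=2 mid=2 ⇒ [5, 6, 20, 17, 12, 13, 11, 9]
20>12: swap(2,7), hi=6 ⇒ [5, 6, 9, 17, 12, 13, 11, 20]
9<12: swap(2,2), lo=3 mid=3 ⇒ [5, 6, 9, 17, 12, 13, 11, 20]
17>12: swap(3,6), hi=5 ⇒ [5, 6, 9, 11, 12, 13, 17, 20]
11<12: swap(3,3), lo=4 mid=4 ⇒ [5, 6, 9, 11, 12, 13, 17, 20]
12=12: mid=5
13>12: swap(5,5), hi=4 ⇒ [5, 6, 9, 11, 12, 13, 17, 20]
done. lo=4 hi=4; A=[5, 6, 9, 11, 12, 13, 17, 20]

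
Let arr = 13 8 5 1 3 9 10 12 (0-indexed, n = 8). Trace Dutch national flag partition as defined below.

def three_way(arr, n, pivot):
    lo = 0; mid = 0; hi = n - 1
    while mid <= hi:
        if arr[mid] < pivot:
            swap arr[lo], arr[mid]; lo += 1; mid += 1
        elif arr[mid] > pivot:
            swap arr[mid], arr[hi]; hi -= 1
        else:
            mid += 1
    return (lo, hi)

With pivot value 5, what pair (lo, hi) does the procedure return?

pivot = 5; lo=0, mid=0, hi=7
arr[mid]=13>5: swap arr[0],arr[7]; hi=6 → 12 8 5 1 3 9 10 13
arr[mid]=12>5: swap arr[0],arr[6]; hi=5 → 10 8 5 1 3 9 12 13
arr[mid]=10>5: swap arr[0],arr[5]; hi=4 → 9 8 5 1 3 10 12 13
arr[mid]=9>5: swap arr[0],arr[4]; hi=3 → 3 8 5 1 9 10 12 13
arr[mid]=3<5: swap arr[0],arr[0]; lo=1,mid=1 → 3 8 5 1 9 10 12 13
arr[mid]=8>5: swap arr[1],arr[3]; hi=2 → 3 1 5 8 9 10 12 13
arr[mid]=1<5: swap arr[1],arr[1]; lo=2,mid=2 → 3 1 5 8 9 10 12 13
arr[mid]=5=5: mid=3
end: lo=2, hi=2; arr = 3 1 5 8 9 10 12 13

(2, 2)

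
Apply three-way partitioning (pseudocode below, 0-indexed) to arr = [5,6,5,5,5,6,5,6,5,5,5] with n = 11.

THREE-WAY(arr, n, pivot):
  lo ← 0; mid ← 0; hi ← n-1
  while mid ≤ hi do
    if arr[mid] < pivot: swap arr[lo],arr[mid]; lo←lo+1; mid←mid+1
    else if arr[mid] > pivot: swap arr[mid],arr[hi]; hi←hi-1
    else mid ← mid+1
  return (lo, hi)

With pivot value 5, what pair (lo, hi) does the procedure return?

lo=0 mid=0 hi=10
5=5: mid=1
6>5: swap(1,10), hi=9 ⇒ [5,5,5,5,5,6,5,6,5,5,6]
5=5: mid=2
5=5: mid=3
5=5: mid=4
5=5: mid=5
6>5: swap(5,9), hi=8 ⇒ [5,5,5,5,5,5,5,6,5,6,6]
5=5: mid=6
5=5: mid=7
6>5: swap(7,8), hi=7 ⇒ [5,5,5,5,5,5,5,5,6,6,6]
5=5: mid=8
done. lo=0 hi=7; arr=[5,5,5,5,5,5,5,5,6,6,6]

(0, 7)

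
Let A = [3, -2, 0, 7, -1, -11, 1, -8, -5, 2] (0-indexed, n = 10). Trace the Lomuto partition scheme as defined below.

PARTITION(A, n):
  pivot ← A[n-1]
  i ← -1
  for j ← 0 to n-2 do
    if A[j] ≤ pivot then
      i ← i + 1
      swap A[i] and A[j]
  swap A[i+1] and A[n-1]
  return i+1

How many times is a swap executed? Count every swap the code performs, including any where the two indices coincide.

8

pivot=2, i=-1
j=0: 3>2, skip
j=1: -2≤2, i=0, swap(0,1) ⇒ [-2, 3, 0, 7, -1, -11, 1, -8, -5, 2]
j=2: 0≤2, i=1, swap(1,2) ⇒ [-2, 0, 3, 7, -1, -11, 1, -8, -5, 2]
j=3: 7>2, skip
j=4: -1≤2, i=2, swap(2,4) ⇒ [-2, 0, -1, 7, 3, -11, 1, -8, -5, 2]
j=5: -11≤2, i=3, swap(3,5) ⇒ [-2, 0, -1, -11, 3, 7, 1, -8, -5, 2]
j=6: 1≤2, i=4, swap(4,6) ⇒ [-2, 0, -1, -11, 1, 7, 3, -8, -5, 2]
j=7: -8≤2, i=5, swap(5,7) ⇒ [-2, 0, -1, -11, 1, -8, 3, 7, -5, 2]
j=8: -5≤2, i=6, swap(6,8) ⇒ [-2, 0, -1, -11, 1, -8, -5, 7, 3, 2]
swap(7,9) ⇒ [-2, 0, -1, -11, 1, -8, -5, 2, 3, 7]; return 7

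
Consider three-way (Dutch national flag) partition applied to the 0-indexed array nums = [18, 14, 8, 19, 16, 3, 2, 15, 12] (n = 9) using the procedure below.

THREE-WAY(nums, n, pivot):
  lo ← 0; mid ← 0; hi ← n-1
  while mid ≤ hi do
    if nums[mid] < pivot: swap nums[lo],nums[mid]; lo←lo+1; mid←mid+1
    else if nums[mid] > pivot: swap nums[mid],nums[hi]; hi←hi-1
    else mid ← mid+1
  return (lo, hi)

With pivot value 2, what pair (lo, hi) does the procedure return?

(0, 0)

pivot = 2; lo=0, mid=0, hi=8
nums[mid]=18>2: swap nums[0],nums[8]; hi=7 → [12, 14, 8, 19, 16, 3, 2, 15, 18]
nums[mid]=12>2: swap nums[0],nums[7]; hi=6 → [15, 14, 8, 19, 16, 3, 2, 12, 18]
nums[mid]=15>2: swap nums[0],nums[6]; hi=5 → [2, 14, 8, 19, 16, 3, 15, 12, 18]
nums[mid]=2=2: mid=1
nums[mid]=14>2: swap nums[1],nums[5]; hi=4 → [2, 3, 8, 19, 16, 14, 15, 12, 18]
nums[mid]=3>2: swap nums[1],nums[4]; hi=3 → [2, 16, 8, 19, 3, 14, 15, 12, 18]
nums[mid]=16>2: swap nums[1],nums[3]; hi=2 → [2, 19, 8, 16, 3, 14, 15, 12, 18]
nums[mid]=19>2: swap nums[1],nums[2]; hi=1 → [2, 8, 19, 16, 3, 14, 15, 12, 18]
nums[mid]=8>2: swap nums[1],nums[1]; hi=0 → [2, 8, 19, 16, 3, 14, 15, 12, 18]
end: lo=0, hi=0; nums = [2, 8, 19, 16, 3, 14, 15, 12, 18]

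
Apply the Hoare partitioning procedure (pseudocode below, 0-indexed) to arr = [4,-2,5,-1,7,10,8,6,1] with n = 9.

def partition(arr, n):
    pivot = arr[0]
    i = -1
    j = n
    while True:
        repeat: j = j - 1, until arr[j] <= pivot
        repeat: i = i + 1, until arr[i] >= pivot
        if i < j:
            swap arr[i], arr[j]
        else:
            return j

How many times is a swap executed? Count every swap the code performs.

2

pivot = arr[0] = 4; i = -1, j = 9
j→8 (arr[8]=1≤4), i→0 (arr[0]=4≥4); i<j, swap → [1,-2,5,-1,7,10,8,6,4]
j→3 (arr[3]=-1≤4), i→2 (arr[2]=5≥4); i<j, swap → [1,-2,-1,5,7,10,8,6,4]
j→2, i→3; i≥j, return j=2. arr = [1,-2,-1,5,7,10,8,6,4]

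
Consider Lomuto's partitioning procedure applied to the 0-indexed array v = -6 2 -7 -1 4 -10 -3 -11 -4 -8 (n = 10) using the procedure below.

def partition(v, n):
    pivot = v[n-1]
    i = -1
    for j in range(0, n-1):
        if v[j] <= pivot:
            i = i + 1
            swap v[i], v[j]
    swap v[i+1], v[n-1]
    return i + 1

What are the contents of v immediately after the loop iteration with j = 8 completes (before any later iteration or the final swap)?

pivot = v[9] = -8; i = -1
j=0: v[0]=-6 > -8 → no swap
j=1: v[1]=2 > -8 → no swap
j=2: v[2]=-7 > -8 → no swap
j=3: v[3]=-1 > -8 → no swap
j=4: v[4]=4 > -8 → no swap
j=5: v[5]=-10 ≤ -8 → i=0, swap v[0],v[5] → -10 2 -7 -1 4 -6 -3 -11 -4 -8
j=6: v[6]=-3 > -8 → no swap
j=7: v[7]=-11 ≤ -8 → i=1, swap v[1],v[7] → -10 -11 -7 -1 4 -6 -3 2 -4 -8
j=8: v[8]=-4 > -8 → no swap
(after j=8) v = -10 -11 -7 -1 4 -6 -3 2 -4 -8

-10 -11 -7 -1 4 -6 -3 2 -4 -8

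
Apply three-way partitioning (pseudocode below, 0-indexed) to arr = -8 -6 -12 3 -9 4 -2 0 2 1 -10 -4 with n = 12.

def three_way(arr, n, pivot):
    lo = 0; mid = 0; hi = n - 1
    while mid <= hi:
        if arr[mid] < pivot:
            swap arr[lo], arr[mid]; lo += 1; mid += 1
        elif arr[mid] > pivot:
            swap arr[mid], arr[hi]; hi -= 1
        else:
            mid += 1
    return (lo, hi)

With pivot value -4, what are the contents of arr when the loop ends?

lo=0 mid=0 hi=11
-8<-4: swap(0,0), lo=1 mid=1 ⇒ -8 -6 -12 3 -9 4 -2 0 2 1 -10 -4
-6<-4: swap(1,1), lo=2 mid=2 ⇒ -8 -6 -12 3 -9 4 -2 0 2 1 -10 -4
-12<-4: swap(2,2), lo=3 mid=3 ⇒ -8 -6 -12 3 -9 4 -2 0 2 1 -10 -4
3>-4: swap(3,11), hi=10 ⇒ -8 -6 -12 -4 -9 4 -2 0 2 1 -10 3
-4=-4: mid=4
-9<-4: swap(3,4), lo=4 mid=5 ⇒ -8 -6 -12 -9 -4 4 -2 0 2 1 -10 3
4>-4: swap(5,10), hi=9 ⇒ -8 -6 -12 -9 -4 -10 -2 0 2 1 4 3
-10<-4: swap(4,5), lo=5 mid=6 ⇒ -8 -6 -12 -9 -10 -4 -2 0 2 1 4 3
-2>-4: swap(6,9), hi=8 ⇒ -8 -6 -12 -9 -10 -4 1 0 2 -2 4 3
1>-4: swap(6,8), hi=7 ⇒ -8 -6 -12 -9 -10 -4 2 0 1 -2 4 3
2>-4: swap(6,7), hi=6 ⇒ -8 -6 -12 -9 -10 -4 0 2 1 -2 4 3
0>-4: swap(6,6), hi=5 ⇒ -8 -6 -12 -9 -10 -4 0 2 1 -2 4 3
done. lo=5 hi=5; arr=-8 -6 -12 -9 -10 -4 0 2 1 -2 4 3

-8 -6 -12 -9 -10 -4 0 2 1 -2 4 3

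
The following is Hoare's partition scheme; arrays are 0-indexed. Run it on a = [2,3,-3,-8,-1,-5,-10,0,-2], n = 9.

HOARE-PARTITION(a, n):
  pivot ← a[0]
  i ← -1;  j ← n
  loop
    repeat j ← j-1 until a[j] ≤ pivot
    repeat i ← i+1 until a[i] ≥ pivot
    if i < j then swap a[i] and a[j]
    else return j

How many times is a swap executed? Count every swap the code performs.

pivot=2
j stops at 8 (-2), i stops at 0 (2); swap ⇒ [-2,3,-3,-8,-1,-5,-10,0,2]
j stops at 7 (0), i stops at 1 (3); swap ⇒ [-2,0,-3,-8,-1,-5,-10,3,2]
j stops at 6, i stops at 7; i≥j ⇒ return 6. a=[-2,0,-3,-8,-1,-5,-10,3,2]

2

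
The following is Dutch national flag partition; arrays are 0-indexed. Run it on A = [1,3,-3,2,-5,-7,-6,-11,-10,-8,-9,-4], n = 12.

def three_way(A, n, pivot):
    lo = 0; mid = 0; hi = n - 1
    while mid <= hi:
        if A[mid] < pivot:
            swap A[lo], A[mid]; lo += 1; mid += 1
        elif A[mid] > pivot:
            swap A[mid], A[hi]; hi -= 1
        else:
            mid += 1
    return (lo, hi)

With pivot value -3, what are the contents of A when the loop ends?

[-4,-9,-8,-5,-7,-6,-11,-10,-3,2,3,1]

pivot = -3; lo=0, mid=0, hi=11
A[mid]=1>-3: swap A[0],A[11]; hi=10 → [-4,3,-3,2,-5,-7,-6,-11,-10,-8,-9,1]
A[mid]=-4<-3: swap A[0],A[0]; lo=1,mid=1 → [-4,3,-3,2,-5,-7,-6,-11,-10,-8,-9,1]
A[mid]=3>-3: swap A[1],A[10]; hi=9 → [-4,-9,-3,2,-5,-7,-6,-11,-10,-8,3,1]
A[mid]=-9<-3: swap A[1],A[1]; lo=2,mid=2 → [-4,-9,-3,2,-5,-7,-6,-11,-10,-8,3,1]
A[mid]=-3=-3: mid=3
A[mid]=2>-3: swap A[3],A[9]; hi=8 → [-4,-9,-3,-8,-5,-7,-6,-11,-10,2,3,1]
A[mid]=-8<-3: swap A[2],A[3]; lo=3,mid=4 → [-4,-9,-8,-3,-5,-7,-6,-11,-10,2,3,1]
A[mid]=-5<-3: swap A[3],A[4]; lo=4,mid=5 → [-4,-9,-8,-5,-3,-7,-6,-11,-10,2,3,1]
A[mid]=-7<-3: swap A[4],A[5]; lo=5,mid=6 → [-4,-9,-8,-5,-7,-3,-6,-11,-10,2,3,1]
A[mid]=-6<-3: swap A[5],A[6]; lo=6,mid=7 → [-4,-9,-8,-5,-7,-6,-3,-11,-10,2,3,1]
A[mid]=-11<-3: swap A[6],A[7]; lo=7,mid=8 → [-4,-9,-8,-5,-7,-6,-11,-3,-10,2,3,1]
A[mid]=-10<-3: swap A[7],A[8]; lo=8,mid=9 → [-4,-9,-8,-5,-7,-6,-11,-10,-3,2,3,1]
end: lo=8, hi=8; A = [-4,-9,-8,-5,-7,-6,-11,-10,-3,2,3,1]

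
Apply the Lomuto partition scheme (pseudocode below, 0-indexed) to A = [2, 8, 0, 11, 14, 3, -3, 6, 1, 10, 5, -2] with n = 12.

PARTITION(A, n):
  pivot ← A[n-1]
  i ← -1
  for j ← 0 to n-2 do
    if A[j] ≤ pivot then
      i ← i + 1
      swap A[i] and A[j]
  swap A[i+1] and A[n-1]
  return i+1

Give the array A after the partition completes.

[-3, -2, 0, 11, 14, 3, 2, 6, 1, 10, 5, 8]

pivot=-2, i=-1
j=0: 2>-2, skip
j=1: 8>-2, skip
j=2: 0>-2, skip
j=3: 11>-2, skip
j=4: 14>-2, skip
j=5: 3>-2, skip
j=6: -3≤-2, i=0, swap(0,6) ⇒ [-3, 8, 0, 11, 14, 3, 2, 6, 1, 10, 5, -2]
j=7: 6>-2, skip
j=8: 1>-2, skip
j=9: 10>-2, skip
j=10: 5>-2, skip
swap(1,11) ⇒ [-3, -2, 0, 11, 14, 3, 2, 6, 1, 10, 5, 8]; return 1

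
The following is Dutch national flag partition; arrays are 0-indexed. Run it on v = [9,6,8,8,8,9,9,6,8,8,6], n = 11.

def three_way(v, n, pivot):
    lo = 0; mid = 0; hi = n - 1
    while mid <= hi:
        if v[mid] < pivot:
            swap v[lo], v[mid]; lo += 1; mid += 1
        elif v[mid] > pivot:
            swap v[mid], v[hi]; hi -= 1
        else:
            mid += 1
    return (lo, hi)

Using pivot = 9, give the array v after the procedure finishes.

lo=0 mid=0 hi=10
9=9: mid=1
6<9: swap(0,1), lo=1 mid=2 ⇒ [6,9,8,8,8,9,9,6,8,8,6]
8<9: swap(1,2), lo=2 mid=3 ⇒ [6,8,9,8,8,9,9,6,8,8,6]
8<9: swap(2,3), lo=3 mid=4 ⇒ [6,8,8,9,8,9,9,6,8,8,6]
8<9: swap(3,4), lo=4 mid=5 ⇒ [6,8,8,8,9,9,9,6,8,8,6]
9=9: mid=6
9=9: mid=7
6<9: swap(4,7), lo=5 mid=8 ⇒ [6,8,8,8,6,9,9,9,8,8,6]
8<9: swap(5,8), lo=6 mid=9 ⇒ [6,8,8,8,6,8,9,9,9,8,6]
8<9: swap(6,9), lo=7 mid=10 ⇒ [6,8,8,8,6,8,8,9,9,9,6]
6<9: swap(7,10), lo=8 mid=11 ⇒ [6,8,8,8,6,8,8,6,9,9,9]
done. lo=8 hi=10; v=[6,8,8,8,6,8,8,6,9,9,9]

[6,8,8,8,6,8,8,6,9,9,9]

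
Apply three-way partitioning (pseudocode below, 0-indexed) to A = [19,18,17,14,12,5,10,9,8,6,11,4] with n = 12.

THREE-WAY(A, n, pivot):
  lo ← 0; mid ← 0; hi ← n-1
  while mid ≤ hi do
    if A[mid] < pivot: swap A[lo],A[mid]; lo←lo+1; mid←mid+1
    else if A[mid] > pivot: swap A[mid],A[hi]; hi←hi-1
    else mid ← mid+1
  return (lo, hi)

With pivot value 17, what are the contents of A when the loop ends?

[4,11,14,12,5,10,9,8,6,17,18,19]

pivot = 17; lo=0, mid=0, hi=11
A[mid]=19>17: swap A[0],A[11]; hi=10 → [4,18,17,14,12,5,10,9,8,6,11,19]
A[mid]=4<17: swap A[0],A[0]; lo=1,mid=1 → [4,18,17,14,12,5,10,9,8,6,11,19]
A[mid]=18>17: swap A[1],A[10]; hi=9 → [4,11,17,14,12,5,10,9,8,6,18,19]
A[mid]=11<17: swap A[1],A[1]; lo=2,mid=2 → [4,11,17,14,12,5,10,9,8,6,18,19]
A[mid]=17=17: mid=3
A[mid]=14<17: swap A[2],A[3]; lo=3,mid=4 → [4,11,14,17,12,5,10,9,8,6,18,19]
A[mid]=12<17: swap A[3],A[4]; lo=4,mid=5 → [4,11,14,12,17,5,10,9,8,6,18,19]
A[mid]=5<17: swap A[4],A[5]; lo=5,mid=6 → [4,11,14,12,5,17,10,9,8,6,18,19]
A[mid]=10<17: swap A[5],A[6]; lo=6,mid=7 → [4,11,14,12,5,10,17,9,8,6,18,19]
A[mid]=9<17: swap A[6],A[7]; lo=7,mid=8 → [4,11,14,12,5,10,9,17,8,6,18,19]
A[mid]=8<17: swap A[7],A[8]; lo=8,mid=9 → [4,11,14,12,5,10,9,8,17,6,18,19]
A[mid]=6<17: swap A[8],A[9]; lo=9,mid=10 → [4,11,14,12,5,10,9,8,6,17,18,19]
end: lo=9, hi=9; A = [4,11,14,12,5,10,9,8,6,17,18,19]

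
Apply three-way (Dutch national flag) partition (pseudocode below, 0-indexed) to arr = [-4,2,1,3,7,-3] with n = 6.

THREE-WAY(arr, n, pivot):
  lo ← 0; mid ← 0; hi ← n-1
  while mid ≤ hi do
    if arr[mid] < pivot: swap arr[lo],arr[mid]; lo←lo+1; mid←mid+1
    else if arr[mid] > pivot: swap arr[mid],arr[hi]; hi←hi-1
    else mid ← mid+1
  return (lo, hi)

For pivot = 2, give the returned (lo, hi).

(3, 3)

lo=0 mid=0 hi=5
-4<2: swap(0,0), lo=1 mid=1 ⇒ [-4,2,1,3,7,-3]
2=2: mid=2
1<2: swap(1,2), lo=2 mid=3 ⇒ [-4,1,2,3,7,-3]
3>2: swap(3,5), hi=4 ⇒ [-4,1,2,-3,7,3]
-3<2: swap(2,3), lo=3 mid=4 ⇒ [-4,1,-3,2,7,3]
7>2: swap(4,4), hi=3 ⇒ [-4,1,-3,2,7,3]
done. lo=3 hi=3; arr=[-4,1,-3,2,7,3]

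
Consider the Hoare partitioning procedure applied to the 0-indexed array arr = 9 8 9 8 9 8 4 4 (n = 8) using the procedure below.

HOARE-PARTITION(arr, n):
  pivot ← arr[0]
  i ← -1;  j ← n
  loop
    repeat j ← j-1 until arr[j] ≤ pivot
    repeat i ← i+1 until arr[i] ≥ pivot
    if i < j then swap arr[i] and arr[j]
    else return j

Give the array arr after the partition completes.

4 8 4 8 8 9 9 9

pivot = arr[0] = 9; i = -1, j = 8
j→7 (arr[7]=4≤9), i→0 (arr[0]=9≥9); i<j, swap → 4 8 9 8 9 8 4 9
j→6 (arr[6]=4≤9), i→2 (arr[2]=9≥9); i<j, swap → 4 8 4 8 9 8 9 9
j→5 (arr[5]=8≤9), i→4 (arr[4]=9≥9); i<j, swap → 4 8 4 8 8 9 9 9
j→4, i→5; i≥j, return j=4. arr = 4 8 4 8 8 9 9 9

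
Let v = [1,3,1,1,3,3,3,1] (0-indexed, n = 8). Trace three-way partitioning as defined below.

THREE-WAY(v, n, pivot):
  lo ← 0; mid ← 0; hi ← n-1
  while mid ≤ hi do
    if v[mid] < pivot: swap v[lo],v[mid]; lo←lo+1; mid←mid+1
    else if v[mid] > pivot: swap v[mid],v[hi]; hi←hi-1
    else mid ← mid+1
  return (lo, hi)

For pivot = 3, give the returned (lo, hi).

pivot = 3; lo=0, mid=0, hi=7
v[mid]=1<3: swap v[0],v[0]; lo=1,mid=1 → [1,3,1,1,3,3,3,1]
v[mid]=3=3: mid=2
v[mid]=1<3: swap v[1],v[2]; lo=2,mid=3 → [1,1,3,1,3,3,3,1]
v[mid]=1<3: swap v[2],v[3]; lo=3,mid=4 → [1,1,1,3,3,3,3,1]
v[mid]=3=3: mid=5
v[mid]=3=3: mid=6
v[mid]=3=3: mid=7
v[mid]=1<3: swap v[3],v[7]; lo=4,mid=8 → [1,1,1,1,3,3,3,3]
end: lo=4, hi=7; v = [1,1,1,1,3,3,3,3]

(4, 7)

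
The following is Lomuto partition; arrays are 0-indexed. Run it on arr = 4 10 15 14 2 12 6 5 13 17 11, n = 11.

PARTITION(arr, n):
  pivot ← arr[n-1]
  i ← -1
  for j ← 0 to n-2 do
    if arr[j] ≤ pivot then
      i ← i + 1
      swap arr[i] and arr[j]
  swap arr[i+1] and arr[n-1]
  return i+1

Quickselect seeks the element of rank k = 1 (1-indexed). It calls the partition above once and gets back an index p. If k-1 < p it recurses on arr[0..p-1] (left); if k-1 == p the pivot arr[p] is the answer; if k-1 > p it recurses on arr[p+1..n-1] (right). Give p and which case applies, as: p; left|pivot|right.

5; left

pivot = arr[10] = 11; i = -1
j=0: arr[0]=4 ≤ 11 → i=0, swap arr[0],arr[0] (no change) → 4 10 15 14 2 12 6 5 13 17 11
j=1: arr[1]=10 ≤ 11 → i=1, swap arr[1],arr[1] (no change) → 4 10 15 14 2 12 6 5 13 17 11
j=2: arr[2]=15 > 11 → no swap
j=3: arr[3]=14 > 11 → no swap
j=4: arr[4]=2 ≤ 11 → i=2, swap arr[2],arr[4] → 4 10 2 14 15 12 6 5 13 17 11
j=5: arr[5]=12 > 11 → no swap
j=6: arr[6]=6 ≤ 11 → i=3, swap arr[3],arr[6] → 4 10 2 6 15 12 14 5 13 17 11
j=7: arr[7]=5 ≤ 11 → i=4, swap arr[4],arr[7] → 4 10 2 6 5 12 14 15 13 17 11
j=8: arr[8]=13 > 11 → no swap
j=9: arr[9]=17 > 11 → no swap
final swap arr[5],arr[10] → 4 10 2 6 5 11 14 15 13 17 12; return 5
p = 5; k-1 = 0 < 5 ⇒ left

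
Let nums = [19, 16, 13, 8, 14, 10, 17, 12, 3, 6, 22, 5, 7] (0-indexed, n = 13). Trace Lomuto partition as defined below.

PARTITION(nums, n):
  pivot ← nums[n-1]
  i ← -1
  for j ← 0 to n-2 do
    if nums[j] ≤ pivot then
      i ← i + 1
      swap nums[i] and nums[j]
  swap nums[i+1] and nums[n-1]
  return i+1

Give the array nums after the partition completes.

[3, 6, 5, 7, 14, 10, 17, 12, 19, 16, 22, 13, 8]

pivot = nums[12] = 7; i = -1
j=0: nums[0]=19 > 7 → no swap
j=1: nums[1]=16 > 7 → no swap
j=2: nums[2]=13 > 7 → no swap
j=3: nums[3]=8 > 7 → no swap
j=4: nums[4]=14 > 7 → no swap
j=5: nums[5]=10 > 7 → no swap
j=6: nums[6]=17 > 7 → no swap
j=7: nums[7]=12 > 7 → no swap
j=8: nums[8]=3 ≤ 7 → i=0, swap nums[0],nums[8] → [3, 16, 13, 8, 14, 10, 17, 12, 19, 6, 22, 5, 7]
j=9: nums[9]=6 ≤ 7 → i=1, swap nums[1],nums[9] → [3, 6, 13, 8, 14, 10, 17, 12, 19, 16, 22, 5, 7]
j=10: nums[10]=22 > 7 → no swap
j=11: nums[11]=5 ≤ 7 → i=2, swap nums[2],nums[11] → [3, 6, 5, 8, 14, 10, 17, 12, 19, 16, 22, 13, 7]
final swap nums[3],nums[12] → [3, 6, 5, 7, 14, 10, 17, 12, 19, 16, 22, 13, 8]; return 3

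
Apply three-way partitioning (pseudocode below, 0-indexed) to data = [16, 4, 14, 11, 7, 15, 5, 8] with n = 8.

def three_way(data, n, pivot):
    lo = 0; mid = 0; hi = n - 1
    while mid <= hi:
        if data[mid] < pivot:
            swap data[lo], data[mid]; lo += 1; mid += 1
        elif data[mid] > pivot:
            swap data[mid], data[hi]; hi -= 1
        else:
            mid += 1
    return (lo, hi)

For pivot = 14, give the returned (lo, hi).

pivot = 14; lo=0, mid=0, hi=7
data[mid]=16>14: swap data[0],data[7]; hi=6 → [8, 4, 14, 11, 7, 15, 5, 16]
data[mid]=8<14: swap data[0],data[0]; lo=1,mid=1 → [8, 4, 14, 11, 7, 15, 5, 16]
data[mid]=4<14: swap data[1],data[1]; lo=2,mid=2 → [8, 4, 14, 11, 7, 15, 5, 16]
data[mid]=14=14: mid=3
data[mid]=11<14: swap data[2],data[3]; lo=3,mid=4 → [8, 4, 11, 14, 7, 15, 5, 16]
data[mid]=7<14: swap data[3],data[4]; lo=4,mid=5 → [8, 4, 11, 7, 14, 15, 5, 16]
data[mid]=15>14: swap data[5],data[6]; hi=5 → [8, 4, 11, 7, 14, 5, 15, 16]
data[mid]=5<14: swap data[4],data[5]; lo=5,mid=6 → [8, 4, 11, 7, 5, 14, 15, 16]
end: lo=5, hi=5; data = [8, 4, 11, 7, 5, 14, 15, 16]

(5, 5)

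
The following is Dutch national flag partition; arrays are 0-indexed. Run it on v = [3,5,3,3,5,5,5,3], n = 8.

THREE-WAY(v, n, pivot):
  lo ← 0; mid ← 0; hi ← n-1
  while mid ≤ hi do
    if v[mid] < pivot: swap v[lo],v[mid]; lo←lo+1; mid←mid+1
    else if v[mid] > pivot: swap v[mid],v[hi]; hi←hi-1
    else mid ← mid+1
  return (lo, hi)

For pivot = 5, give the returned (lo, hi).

pivot = 5; lo=0, mid=0, hi=7
v[mid]=3<5: swap v[0],v[0]; lo=1,mid=1 → [3,5,3,3,5,5,5,3]
v[mid]=5=5: mid=2
v[mid]=3<5: swap v[1],v[2]; lo=2,mid=3 → [3,3,5,3,5,5,5,3]
v[mid]=3<5: swap v[2],v[3]; lo=3,mid=4 → [3,3,3,5,5,5,5,3]
v[mid]=5=5: mid=5
v[mid]=5=5: mid=6
v[mid]=5=5: mid=7
v[mid]=3<5: swap v[3],v[7]; lo=4,mid=8 → [3,3,3,3,5,5,5,5]
end: lo=4, hi=7; v = [3,3,3,3,5,5,5,5]

(4, 7)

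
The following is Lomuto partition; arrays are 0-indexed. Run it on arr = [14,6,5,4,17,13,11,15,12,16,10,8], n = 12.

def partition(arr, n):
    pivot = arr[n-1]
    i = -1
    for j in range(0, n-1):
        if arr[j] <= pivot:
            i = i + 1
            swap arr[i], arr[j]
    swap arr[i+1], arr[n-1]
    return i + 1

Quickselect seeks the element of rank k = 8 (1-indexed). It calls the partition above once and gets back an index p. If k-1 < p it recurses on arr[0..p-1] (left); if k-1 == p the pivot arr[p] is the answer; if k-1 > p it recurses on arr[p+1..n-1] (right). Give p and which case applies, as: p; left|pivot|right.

3; right

pivot = arr[11] = 8; i = -1
j=0: arr[0]=14 > 8 → no swap
j=1: arr[1]=6 ≤ 8 → i=0, swap arr[0],arr[1] → [6,14,5,4,17,13,11,15,12,16,10,8]
j=2: arr[2]=5 ≤ 8 → i=1, swap arr[1],arr[2] → [6,5,14,4,17,13,11,15,12,16,10,8]
j=3: arr[3]=4 ≤ 8 → i=2, swap arr[2],arr[3] → [6,5,4,14,17,13,11,15,12,16,10,8]
j=4: arr[4]=17 > 8 → no swap
j=5: arr[5]=13 > 8 → no swap
j=6: arr[6]=11 > 8 → no swap
j=7: arr[7]=15 > 8 → no swap
j=8: arr[8]=12 > 8 → no swap
j=9: arr[9]=16 > 8 → no swap
j=10: arr[10]=10 > 8 → no swap
final swap arr[3],arr[11] → [6,5,4,8,17,13,11,15,12,16,10,14]; return 3
p = 3; k-1 = 7 > 3 ⇒ right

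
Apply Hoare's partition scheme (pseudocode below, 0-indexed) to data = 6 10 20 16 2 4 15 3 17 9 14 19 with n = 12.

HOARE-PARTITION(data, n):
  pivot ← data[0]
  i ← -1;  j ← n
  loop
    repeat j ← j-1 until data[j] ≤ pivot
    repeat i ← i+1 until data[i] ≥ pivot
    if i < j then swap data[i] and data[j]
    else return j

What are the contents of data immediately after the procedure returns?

3 4 2 16 20 10 15 6 17 9 14 19

pivot = data[0] = 6; i = -1, j = 12
j→7 (data[7]=3≤6), i→0 (data[0]=6≥6); i<j, swap → 3 10 20 16 2 4 15 6 17 9 14 19
j→5 (data[5]=4≤6), i→1 (data[1]=10≥6); i<j, swap → 3 4 20 16 2 10 15 6 17 9 14 19
j→4 (data[4]=2≤6), i→2 (data[2]=20≥6); i<j, swap → 3 4 2 16 20 10 15 6 17 9 14 19
j→2, i→3; i≥j, return j=2. data = 3 4 2 16 20 10 15 6 17 9 14 19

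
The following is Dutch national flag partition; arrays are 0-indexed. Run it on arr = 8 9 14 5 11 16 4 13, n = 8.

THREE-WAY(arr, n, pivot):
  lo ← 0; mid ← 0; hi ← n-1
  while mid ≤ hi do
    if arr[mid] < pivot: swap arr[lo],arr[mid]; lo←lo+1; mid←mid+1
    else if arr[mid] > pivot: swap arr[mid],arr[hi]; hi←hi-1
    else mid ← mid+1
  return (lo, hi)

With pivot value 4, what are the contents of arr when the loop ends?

4 14 5 11 16 9 13 8

pivot = 4; lo=0, mid=0, hi=7
arr[mid]=8>4: swap arr[0],arr[7]; hi=6 → 13 9 14 5 11 16 4 8
arr[mid]=13>4: swap arr[0],arr[6]; hi=5 → 4 9 14 5 11 16 13 8
arr[mid]=4=4: mid=1
arr[mid]=9>4: swap arr[1],arr[5]; hi=4 → 4 16 14 5 11 9 13 8
arr[mid]=16>4: swap arr[1],arr[4]; hi=3 → 4 11 14 5 16 9 13 8
arr[mid]=11>4: swap arr[1],arr[3]; hi=2 → 4 5 14 11 16 9 13 8
arr[mid]=5>4: swap arr[1],arr[2]; hi=1 → 4 14 5 11 16 9 13 8
arr[mid]=14>4: swap arr[1],arr[1]; hi=0 → 4 14 5 11 16 9 13 8
end: lo=0, hi=0; arr = 4 14 5 11 16 9 13 8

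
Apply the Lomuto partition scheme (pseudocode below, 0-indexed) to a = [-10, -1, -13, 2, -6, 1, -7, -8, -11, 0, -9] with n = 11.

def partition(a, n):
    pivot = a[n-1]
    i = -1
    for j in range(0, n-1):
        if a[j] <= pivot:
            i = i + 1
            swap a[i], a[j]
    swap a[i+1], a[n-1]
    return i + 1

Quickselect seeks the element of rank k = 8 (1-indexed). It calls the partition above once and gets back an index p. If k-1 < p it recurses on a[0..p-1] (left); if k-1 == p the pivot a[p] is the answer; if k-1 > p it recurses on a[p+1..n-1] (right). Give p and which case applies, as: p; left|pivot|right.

3; right

pivot = a[10] = -9; i = -1
j=0: a[0]=-10 ≤ -9 → i=0, swap a[0],a[0] (no change) → [-10, -1, -13, 2, -6, 1, -7, -8, -11, 0, -9]
j=1: a[1]=-1 > -9 → no swap
j=2: a[2]=-13 ≤ -9 → i=1, swap a[1],a[2] → [-10, -13, -1, 2, -6, 1, -7, -8, -11, 0, -9]
j=3: a[3]=2 > -9 → no swap
j=4: a[4]=-6 > -9 → no swap
j=5: a[5]=1 > -9 → no swap
j=6: a[6]=-7 > -9 → no swap
j=7: a[7]=-8 > -9 → no swap
j=8: a[8]=-11 ≤ -9 → i=2, swap a[2],a[8] → [-10, -13, -11, 2, -6, 1, -7, -8, -1, 0, -9]
j=9: a[9]=0 > -9 → no swap
final swap a[3],a[10] → [-10, -13, -11, -9, -6, 1, -7, -8, -1, 0, 2]; return 3
p = 3; k-1 = 7 > 3 ⇒ right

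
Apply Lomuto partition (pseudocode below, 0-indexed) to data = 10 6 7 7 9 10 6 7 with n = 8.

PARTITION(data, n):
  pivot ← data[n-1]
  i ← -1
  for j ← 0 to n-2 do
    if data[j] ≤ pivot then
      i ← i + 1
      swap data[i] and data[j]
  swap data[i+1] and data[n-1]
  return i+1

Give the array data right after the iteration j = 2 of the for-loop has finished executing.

pivot=7, i=-1
j=0: 10>7, skip
j=1: 6≤7, i=0, swap(0,1) ⇒ 6 10 7 7 9 10 6 7
j=2: 7≤7, i=1, swap(1,2) ⇒ 6 7 10 7 9 10 6 7
(after j=2) data = 6 7 10 7 9 10 6 7

6 7 10 7 9 10 6 7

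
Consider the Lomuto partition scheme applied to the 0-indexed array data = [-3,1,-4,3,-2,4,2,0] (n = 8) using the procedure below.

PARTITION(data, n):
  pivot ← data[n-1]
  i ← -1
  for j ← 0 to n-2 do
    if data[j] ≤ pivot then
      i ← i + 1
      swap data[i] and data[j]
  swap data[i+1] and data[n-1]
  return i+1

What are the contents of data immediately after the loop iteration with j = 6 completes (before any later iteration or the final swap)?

pivot = data[7] = 0; i = -1
j=0: data[0]=-3 ≤ 0 → i=0, swap data[0],data[0] (no change) → [-3,1,-4,3,-2,4,2,0]
j=1: data[1]=1 > 0 → no swap
j=2: data[2]=-4 ≤ 0 → i=1, swap data[1],data[2] → [-3,-4,1,3,-2,4,2,0]
j=3: data[3]=3 > 0 → no swap
j=4: data[4]=-2 ≤ 0 → i=2, swap data[2],data[4] → [-3,-4,-2,3,1,4,2,0]
j=5: data[5]=4 > 0 → no swap
j=6: data[6]=2 > 0 → no swap
(after j=6) data = [-3,-4,-2,3,1,4,2,0]

[-3,-4,-2,3,1,4,2,0]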